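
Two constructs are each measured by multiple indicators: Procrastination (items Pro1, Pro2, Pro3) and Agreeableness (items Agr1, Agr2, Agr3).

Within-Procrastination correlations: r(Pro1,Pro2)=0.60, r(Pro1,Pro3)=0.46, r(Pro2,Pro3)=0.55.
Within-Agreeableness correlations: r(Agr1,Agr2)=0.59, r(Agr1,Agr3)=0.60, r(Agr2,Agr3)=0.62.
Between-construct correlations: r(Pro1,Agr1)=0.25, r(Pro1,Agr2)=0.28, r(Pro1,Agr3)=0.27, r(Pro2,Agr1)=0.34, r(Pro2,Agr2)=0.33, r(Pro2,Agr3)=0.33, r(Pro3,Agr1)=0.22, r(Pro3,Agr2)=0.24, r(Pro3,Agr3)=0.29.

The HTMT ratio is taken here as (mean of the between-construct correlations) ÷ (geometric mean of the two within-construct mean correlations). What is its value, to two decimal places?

Mean between = 2.55/9 = 0.2833.
Mean within-Pro = 1.61/3 = 0.5367; mean within-Agr = 1.81/3 = 0.6033.
Geometric mean = √(0.5367 × 0.6033) = 0.5690.
HTMT = 0.2833 / 0.5690 = 0.50.

0.50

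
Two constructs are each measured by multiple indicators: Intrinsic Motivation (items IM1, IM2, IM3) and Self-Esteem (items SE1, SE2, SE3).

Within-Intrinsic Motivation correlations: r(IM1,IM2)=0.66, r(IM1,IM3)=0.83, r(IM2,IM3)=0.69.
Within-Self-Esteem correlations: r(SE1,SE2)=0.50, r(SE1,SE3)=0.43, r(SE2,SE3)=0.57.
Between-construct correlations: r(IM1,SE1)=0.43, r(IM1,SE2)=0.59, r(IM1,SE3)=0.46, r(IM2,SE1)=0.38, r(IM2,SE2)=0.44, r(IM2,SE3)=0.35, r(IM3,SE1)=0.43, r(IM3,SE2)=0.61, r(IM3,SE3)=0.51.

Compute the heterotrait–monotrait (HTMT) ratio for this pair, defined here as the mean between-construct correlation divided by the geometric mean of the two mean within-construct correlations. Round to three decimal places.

0.774

Between-construct mean = 4.20/9 = 0.4667.
Mean within-IM = 2.18/3 = 0.7267; mean within-SE = 1.50/3 = 0.5000.
Geometric mean = √(0.7267 × 0.5000) = 0.6028.
HTMT = 0.4667 / 0.6028 = 0.774.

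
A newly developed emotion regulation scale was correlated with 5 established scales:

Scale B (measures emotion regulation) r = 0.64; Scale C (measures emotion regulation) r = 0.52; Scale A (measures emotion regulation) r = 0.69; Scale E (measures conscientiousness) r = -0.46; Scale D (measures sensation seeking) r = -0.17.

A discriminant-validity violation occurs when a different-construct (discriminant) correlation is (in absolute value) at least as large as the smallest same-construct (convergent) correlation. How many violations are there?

0

Convergent (same construct = emotion regulation): Scale B, Scale C, Scale A.
Smallest convergent = 0.52. Discriminant |r|: 0.46, 0.17; count ≥ 0.52 → 0.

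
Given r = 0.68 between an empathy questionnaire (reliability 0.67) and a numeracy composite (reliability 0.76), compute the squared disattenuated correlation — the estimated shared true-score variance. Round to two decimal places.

Disattenuated r = 0.68 / √(0.67 × 0.76) = 0.68 / 0.7136 = 0.9529.
Shared true-score variance = 0.9529² = 0.9080 ≈ 0.91.

0.91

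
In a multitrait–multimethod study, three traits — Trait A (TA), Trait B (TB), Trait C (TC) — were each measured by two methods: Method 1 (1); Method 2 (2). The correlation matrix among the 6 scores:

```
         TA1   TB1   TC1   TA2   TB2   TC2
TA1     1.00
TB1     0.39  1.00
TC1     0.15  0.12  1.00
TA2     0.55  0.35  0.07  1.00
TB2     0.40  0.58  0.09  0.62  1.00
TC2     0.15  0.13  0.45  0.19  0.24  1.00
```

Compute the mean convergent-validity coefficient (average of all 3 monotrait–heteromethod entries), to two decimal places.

Convergent values: 0.55, 0.58, 0.45; mean = 1.58/3 = 0.53.

0.53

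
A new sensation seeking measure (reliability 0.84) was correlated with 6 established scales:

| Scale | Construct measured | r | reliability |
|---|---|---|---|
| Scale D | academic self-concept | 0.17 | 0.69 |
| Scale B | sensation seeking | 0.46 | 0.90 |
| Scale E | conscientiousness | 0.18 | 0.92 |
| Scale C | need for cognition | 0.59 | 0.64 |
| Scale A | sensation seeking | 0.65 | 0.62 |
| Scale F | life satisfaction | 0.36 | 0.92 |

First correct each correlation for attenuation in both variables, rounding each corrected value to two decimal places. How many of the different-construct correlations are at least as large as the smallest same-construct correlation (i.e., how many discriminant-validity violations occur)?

1

Disattenuated r (r / √(r_scale · r_new)):
  Scale D (disc): 0.17 / √(0.69·0.84) = 0.22
  Scale B (conv): 0.46 / √(0.90·0.84) = 0.53
  Scale E (disc): 0.18 / √(0.92·0.84) = 0.20
  Scale C (disc): 0.59 / √(0.64·0.84) = 0.80
  Scale A (conv): 0.65 / √(0.62·0.84) = 0.90
  Scale F (disc): 0.36 / √(0.92·0.84) = 0.41
Smallest convergent = 0.53. Discriminant values: 0.22, 0.20, 0.80, 0.41; count ≥ 0.53 → 1.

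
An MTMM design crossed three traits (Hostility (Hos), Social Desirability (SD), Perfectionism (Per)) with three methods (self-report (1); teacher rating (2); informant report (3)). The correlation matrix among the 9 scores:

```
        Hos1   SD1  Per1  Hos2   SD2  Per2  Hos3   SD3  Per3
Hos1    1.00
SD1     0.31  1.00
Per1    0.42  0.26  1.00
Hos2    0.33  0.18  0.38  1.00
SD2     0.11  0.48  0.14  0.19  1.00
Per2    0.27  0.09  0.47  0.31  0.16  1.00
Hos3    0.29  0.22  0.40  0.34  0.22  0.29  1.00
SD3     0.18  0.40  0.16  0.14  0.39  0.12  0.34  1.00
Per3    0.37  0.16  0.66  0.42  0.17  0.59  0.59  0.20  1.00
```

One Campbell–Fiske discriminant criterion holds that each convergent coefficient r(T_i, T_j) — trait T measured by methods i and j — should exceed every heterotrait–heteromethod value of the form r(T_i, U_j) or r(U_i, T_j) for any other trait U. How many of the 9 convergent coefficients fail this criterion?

Each convergent coefficient versus the relevant comparison correlations:
Hos (methods 1·2): 0.33 vs {0.11, 0.18, 0.27, 0.38} → fail.
Hos (methods 1·3): 0.29 vs {0.18, 0.22, 0.37, 0.40} → fail.
Hos (methods 2·3): 0.34 vs {0.14, 0.22, 0.42, 0.29} → fail.
SD (methods 1·2): 0.48 vs {0.18, 0.11, 0.09, 0.14} → pass.
SD (methods 1·3): 0.40 vs {0.22, 0.18, 0.16, 0.16} → pass.
SD (methods 2·3): 0.39 vs {0.22, 0.14, 0.17, 0.12} → pass.
Per (methods 1·2): 0.47 vs {0.38, 0.27, 0.14, 0.09} → pass.
Per (methods 1·3): 0.66 vs {0.40, 0.37, 0.16, 0.16} → pass.
Per (methods 2·3): 0.59 vs {0.29, 0.42, 0.12, 0.17} → pass.
3 of 9 fail.

3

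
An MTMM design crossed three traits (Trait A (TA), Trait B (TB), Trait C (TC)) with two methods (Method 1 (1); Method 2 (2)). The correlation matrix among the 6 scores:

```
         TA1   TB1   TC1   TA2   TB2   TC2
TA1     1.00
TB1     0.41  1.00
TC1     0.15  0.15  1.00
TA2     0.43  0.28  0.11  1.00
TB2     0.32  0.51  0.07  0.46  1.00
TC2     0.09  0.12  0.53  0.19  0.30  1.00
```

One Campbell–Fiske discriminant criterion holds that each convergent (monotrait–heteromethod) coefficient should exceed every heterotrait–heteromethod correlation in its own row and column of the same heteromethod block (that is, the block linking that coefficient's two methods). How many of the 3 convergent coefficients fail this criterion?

0

Checking each validity diagonal entry against its comparison values:
TA (methods 1·2): 0.43 vs {0.32, 0.28, 0.09, 0.11} → pass.
TB (methods 1·2): 0.51 vs {0.28, 0.32, 0.12, 0.07} → pass.
TC (methods 1·2): 0.53 vs {0.11, 0.09, 0.07, 0.12} → pass.
0 of 3 fail.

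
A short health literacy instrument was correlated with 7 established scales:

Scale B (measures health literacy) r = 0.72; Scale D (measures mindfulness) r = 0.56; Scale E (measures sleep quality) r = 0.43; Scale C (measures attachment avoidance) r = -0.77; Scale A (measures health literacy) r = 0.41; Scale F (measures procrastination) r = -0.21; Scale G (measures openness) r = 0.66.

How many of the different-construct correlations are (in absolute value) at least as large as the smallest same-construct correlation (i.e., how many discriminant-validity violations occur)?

4

Convergent (same construct = health literacy): Scale B, Scale A.
Smallest convergent = 0.41. Discriminant |r|: 0.56, 0.43, 0.77, 0.21, 0.66; count ≥ 0.41 → 4.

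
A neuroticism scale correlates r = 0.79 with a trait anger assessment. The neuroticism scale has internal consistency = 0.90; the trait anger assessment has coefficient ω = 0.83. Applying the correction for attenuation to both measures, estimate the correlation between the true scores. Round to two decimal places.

0.91

r_true = r_obs / √(r_xx · r_yy) = 0.79 / √(0.90 × 0.83) = 0.79 / √0.7470 = 0.79 / 0.8643 ≈ 0.91.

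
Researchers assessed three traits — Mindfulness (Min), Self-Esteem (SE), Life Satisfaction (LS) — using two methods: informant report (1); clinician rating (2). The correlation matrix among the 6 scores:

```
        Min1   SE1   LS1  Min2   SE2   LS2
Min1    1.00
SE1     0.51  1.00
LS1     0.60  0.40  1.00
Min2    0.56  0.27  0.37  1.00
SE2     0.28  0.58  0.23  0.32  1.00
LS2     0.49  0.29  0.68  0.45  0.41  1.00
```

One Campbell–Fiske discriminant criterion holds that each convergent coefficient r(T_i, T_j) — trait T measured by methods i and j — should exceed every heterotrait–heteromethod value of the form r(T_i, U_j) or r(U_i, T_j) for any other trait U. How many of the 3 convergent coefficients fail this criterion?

Checking each validity diagonal entry against its comparison values:
Min (methods 1·2): 0.56 vs {0.28, 0.27, 0.49, 0.37} → pass.
SE (methods 1·2): 0.58 vs {0.27, 0.28, 0.29, 0.23} → pass.
LS (methods 1·2): 0.68 vs {0.37, 0.49, 0.23, 0.29} → pass.
0 of 3 fail.

0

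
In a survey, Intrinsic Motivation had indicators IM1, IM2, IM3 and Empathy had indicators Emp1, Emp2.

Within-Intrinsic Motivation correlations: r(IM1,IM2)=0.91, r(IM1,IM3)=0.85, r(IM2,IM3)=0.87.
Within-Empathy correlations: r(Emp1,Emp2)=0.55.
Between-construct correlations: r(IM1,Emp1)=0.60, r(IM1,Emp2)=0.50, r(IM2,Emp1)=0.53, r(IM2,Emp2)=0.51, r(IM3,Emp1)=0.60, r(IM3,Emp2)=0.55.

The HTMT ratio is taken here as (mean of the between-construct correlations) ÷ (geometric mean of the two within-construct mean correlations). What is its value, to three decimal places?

Mean heterotrait r = 3.29/6 = 0.5483.
Mean within-IM = 2.63/3 = 0.8767; mean within-Emp = 0.55/1 = 0.5500.
Geometric mean = √(0.8767 × 0.5500) = 0.6944.
HTMT = 0.5483 / 0.6944 = 0.790.

0.790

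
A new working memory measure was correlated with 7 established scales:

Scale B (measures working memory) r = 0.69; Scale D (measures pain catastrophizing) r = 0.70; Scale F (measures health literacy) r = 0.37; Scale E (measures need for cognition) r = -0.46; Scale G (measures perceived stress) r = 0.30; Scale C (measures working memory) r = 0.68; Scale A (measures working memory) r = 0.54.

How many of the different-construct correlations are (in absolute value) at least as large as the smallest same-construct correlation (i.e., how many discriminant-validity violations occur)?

1

Convergent (same construct = working memory): Scale B, Scale C, Scale A.
Smallest convergent = 0.54. Discriminant |r|: 0.70, 0.37, 0.46, 0.30; count ≥ 0.54 → 1.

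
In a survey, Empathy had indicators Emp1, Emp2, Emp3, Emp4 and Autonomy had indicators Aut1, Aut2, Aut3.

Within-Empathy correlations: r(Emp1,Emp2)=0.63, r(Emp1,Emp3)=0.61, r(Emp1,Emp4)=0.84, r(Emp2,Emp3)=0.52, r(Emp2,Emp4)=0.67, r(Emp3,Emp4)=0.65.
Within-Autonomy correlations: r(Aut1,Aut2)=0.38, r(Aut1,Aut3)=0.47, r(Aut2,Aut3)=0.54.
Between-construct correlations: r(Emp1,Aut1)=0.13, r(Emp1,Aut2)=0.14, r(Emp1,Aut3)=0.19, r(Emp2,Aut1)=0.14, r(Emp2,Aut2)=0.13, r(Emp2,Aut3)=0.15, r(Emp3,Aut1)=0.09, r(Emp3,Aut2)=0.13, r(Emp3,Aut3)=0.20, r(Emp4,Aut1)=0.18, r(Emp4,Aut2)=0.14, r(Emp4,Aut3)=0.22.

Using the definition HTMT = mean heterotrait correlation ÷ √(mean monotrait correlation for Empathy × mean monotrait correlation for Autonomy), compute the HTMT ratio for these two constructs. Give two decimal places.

0.28

Between-construct mean = 1.84/12 = 0.1533.
Mean within-Emp = 3.92/6 = 0.6533; mean within-Aut = 1.39/3 = 0.4633.
Geometric mean = √(0.6533 × 0.4633) = 0.5502.
HTMT = 0.1533 / 0.5502 = 0.28.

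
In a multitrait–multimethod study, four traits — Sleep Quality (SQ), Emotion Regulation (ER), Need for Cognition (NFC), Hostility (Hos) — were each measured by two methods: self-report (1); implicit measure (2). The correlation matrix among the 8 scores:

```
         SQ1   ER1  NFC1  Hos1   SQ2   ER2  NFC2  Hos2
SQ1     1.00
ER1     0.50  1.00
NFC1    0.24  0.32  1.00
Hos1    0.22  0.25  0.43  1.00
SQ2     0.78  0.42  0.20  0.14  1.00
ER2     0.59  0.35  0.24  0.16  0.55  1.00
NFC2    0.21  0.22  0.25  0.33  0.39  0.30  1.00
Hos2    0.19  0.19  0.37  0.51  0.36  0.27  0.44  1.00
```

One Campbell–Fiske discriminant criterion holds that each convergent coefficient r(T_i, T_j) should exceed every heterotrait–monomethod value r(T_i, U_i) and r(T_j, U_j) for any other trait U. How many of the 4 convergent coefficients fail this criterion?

Convergent coefficients and their comparison sets:
SQ (methods 1·2): 0.78 vs {0.50, 0.55, 0.24, 0.39, 0.22, 0.36} → pass.
ER (methods 1·2): 0.35 vs {0.50, 0.55, 0.32, 0.30, 0.25, 0.27} → fail.
NFC (methods 1·2): 0.25 vs {0.24, 0.39, 0.32, 0.30, 0.43, 0.44} → fail.
Hos (methods 1·2): 0.51 vs {0.22, 0.36, 0.25, 0.27, 0.43, 0.44} → pass.
2 of 4 fail.

2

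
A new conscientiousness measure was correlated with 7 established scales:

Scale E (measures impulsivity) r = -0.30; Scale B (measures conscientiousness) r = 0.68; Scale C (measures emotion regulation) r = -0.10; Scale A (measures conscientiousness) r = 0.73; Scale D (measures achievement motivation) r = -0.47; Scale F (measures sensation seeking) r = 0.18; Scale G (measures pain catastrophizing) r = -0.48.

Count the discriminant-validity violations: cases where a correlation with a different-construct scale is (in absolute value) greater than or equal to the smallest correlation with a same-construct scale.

0

Convergent (same construct = conscientiousness): Scale B, Scale A.
Smallest convergent = 0.68. Discriminant |r|: 0.30, 0.10, 0.47, 0.18, 0.48; count ≥ 0.68 → 0.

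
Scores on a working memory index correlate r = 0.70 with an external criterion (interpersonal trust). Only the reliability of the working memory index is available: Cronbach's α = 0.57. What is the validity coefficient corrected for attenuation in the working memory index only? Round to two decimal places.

0.93

Single correction: r_c = r_obs / √r_xx = 0.70 / √0.57 = 0.70 / 0.7550 ≈ 0.93.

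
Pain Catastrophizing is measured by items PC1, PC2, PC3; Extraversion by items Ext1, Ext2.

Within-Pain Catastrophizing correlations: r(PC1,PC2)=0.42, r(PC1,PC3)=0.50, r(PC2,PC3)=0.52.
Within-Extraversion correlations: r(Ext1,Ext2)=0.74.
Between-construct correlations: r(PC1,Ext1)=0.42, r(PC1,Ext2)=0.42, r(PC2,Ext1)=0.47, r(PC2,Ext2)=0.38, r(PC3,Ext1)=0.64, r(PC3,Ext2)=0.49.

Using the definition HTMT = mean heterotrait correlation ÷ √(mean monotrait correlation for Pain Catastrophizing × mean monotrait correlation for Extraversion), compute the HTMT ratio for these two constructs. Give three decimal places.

Mean heterotrait r = 2.82/6 = 0.4700.
Mean within-PC = 1.44/3 = 0.4800; mean within-Ext = 0.74/1 = 0.7400.
Geometric mean = √(0.4800 × 0.7400) = 0.5960.
HTMT = 0.4700 / 0.5960 = 0.789.

0.789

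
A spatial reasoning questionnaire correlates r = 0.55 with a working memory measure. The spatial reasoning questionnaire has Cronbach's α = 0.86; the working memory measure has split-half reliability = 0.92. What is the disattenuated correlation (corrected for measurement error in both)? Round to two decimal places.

0.62

r_true = r_obs / √(r_xx · r_yy) = 0.55 / √(0.86 × 0.92) = 0.55 / √0.7912 = 0.55 / 0.8895 ≈ 0.62.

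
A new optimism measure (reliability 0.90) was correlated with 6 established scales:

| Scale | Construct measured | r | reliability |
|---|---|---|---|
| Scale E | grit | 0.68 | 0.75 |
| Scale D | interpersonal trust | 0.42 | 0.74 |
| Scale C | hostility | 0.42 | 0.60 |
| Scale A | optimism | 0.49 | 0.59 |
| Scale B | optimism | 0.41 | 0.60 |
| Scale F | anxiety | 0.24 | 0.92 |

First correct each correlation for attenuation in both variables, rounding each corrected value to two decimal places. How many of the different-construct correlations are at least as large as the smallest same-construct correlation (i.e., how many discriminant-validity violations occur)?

2

Disattenuated r (r / √(r_scale · r_new)):
  Scale E (disc): 0.68 / √(0.75·0.90) = 0.83
  Scale D (disc): 0.42 / √(0.74·0.90) = 0.51
  Scale C (disc): 0.42 / √(0.60·0.90) = 0.57
  Scale A (conv): 0.49 / √(0.59·0.90) = 0.67
  Scale B (conv): 0.41 / √(0.60·0.90) = 0.56
  Scale F (disc): 0.24 / √(0.92·0.90) = 0.26
Smallest convergent = 0.56. Discriminant values: 0.83, 0.51, 0.57, 0.26; count ≥ 0.56 → 2.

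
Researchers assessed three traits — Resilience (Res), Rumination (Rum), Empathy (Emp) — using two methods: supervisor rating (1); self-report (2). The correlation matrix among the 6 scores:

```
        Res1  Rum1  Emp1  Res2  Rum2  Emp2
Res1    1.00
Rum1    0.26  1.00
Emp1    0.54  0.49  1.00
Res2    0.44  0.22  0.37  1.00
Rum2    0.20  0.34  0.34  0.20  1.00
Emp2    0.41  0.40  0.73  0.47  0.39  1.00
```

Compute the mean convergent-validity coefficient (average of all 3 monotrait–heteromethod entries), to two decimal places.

0.50

Convergent values: 0.44, 0.34, 0.73; mean = 1.51/3 = 0.50.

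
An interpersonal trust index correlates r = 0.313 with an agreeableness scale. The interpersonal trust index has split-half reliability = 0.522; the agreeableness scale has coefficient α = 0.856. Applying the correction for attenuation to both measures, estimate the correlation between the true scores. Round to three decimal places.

0.468

r_true = r_obs / √(r_xx · r_yy) = 0.313 / √(0.522 × 0.856) = 0.313 / √0.446832 = 0.313 / 0.6685 ≈ 0.468.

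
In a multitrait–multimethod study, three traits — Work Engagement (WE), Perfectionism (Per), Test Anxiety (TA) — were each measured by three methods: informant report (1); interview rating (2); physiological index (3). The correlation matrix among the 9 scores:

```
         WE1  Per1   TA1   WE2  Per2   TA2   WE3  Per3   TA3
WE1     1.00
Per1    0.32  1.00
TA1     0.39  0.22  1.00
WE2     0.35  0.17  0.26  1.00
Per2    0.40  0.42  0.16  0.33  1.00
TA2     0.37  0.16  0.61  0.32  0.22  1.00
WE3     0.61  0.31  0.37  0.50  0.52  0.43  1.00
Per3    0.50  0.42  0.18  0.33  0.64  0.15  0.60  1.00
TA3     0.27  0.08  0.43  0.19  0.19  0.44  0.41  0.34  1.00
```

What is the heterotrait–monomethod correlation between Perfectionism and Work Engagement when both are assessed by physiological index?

0.60

Different traits, same method: r(Per3, WE3) = 0.60.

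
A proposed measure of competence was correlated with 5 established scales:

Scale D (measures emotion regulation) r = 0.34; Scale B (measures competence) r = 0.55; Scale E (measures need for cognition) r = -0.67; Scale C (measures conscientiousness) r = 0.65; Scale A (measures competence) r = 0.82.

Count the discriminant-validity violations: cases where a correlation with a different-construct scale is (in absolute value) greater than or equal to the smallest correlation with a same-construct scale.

2

Convergent (same construct = competence): Scale B, Scale A.
Smallest convergent = 0.55. Discriminant |r|: 0.34, 0.67, 0.65; count ≥ 0.55 → 2.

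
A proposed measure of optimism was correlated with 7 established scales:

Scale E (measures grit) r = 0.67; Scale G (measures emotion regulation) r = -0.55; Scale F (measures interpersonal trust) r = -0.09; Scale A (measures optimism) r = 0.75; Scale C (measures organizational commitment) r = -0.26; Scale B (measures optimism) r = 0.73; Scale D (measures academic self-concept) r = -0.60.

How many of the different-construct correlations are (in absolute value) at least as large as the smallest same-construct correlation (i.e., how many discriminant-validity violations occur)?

0

Convergent (same construct = optimism): Scale A, Scale B.
Smallest convergent = 0.73. Discriminant |r|: 0.67, 0.55, 0.09, 0.26, 0.60; count ≥ 0.73 → 0.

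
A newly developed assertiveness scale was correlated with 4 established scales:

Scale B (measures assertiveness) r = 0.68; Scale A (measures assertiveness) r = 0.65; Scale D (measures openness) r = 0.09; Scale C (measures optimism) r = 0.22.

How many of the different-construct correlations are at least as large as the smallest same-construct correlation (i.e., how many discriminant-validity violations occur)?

Convergent (same construct = assertiveness): Scale B, Scale A.
Smallest convergent = 0.65. Discriminant values: 0.09, 0.22; count ≥ 0.65 → 0.

0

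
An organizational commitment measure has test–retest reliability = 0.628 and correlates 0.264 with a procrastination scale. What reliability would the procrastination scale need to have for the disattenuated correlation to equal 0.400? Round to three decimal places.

0.694

r_true = r_obs / √(r_xx · r_yy) ⇒ 0.400 = 0.264 / √(0.628 · r_yy).
√(0.628 · r_yy) = 0.264 / 0.400 = 0.6600; 0.628 · r_yy = 0.4356; r_yy = 0.4356 / 0.628 ≈ 0.694.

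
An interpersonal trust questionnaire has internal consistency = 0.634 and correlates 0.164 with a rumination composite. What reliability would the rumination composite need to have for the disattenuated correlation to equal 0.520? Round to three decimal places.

r_true = r_obs / √(r_xx · r_yy) ⇒ 0.520 = 0.164 / √(0.634 · r_yy).
√(0.634 · r_yy) = 0.164 / 0.520 = 0.3154; 0.634 · r_yy = 0.0995; r_yy = 0.0995 / 0.634 ≈ 0.157.

0.157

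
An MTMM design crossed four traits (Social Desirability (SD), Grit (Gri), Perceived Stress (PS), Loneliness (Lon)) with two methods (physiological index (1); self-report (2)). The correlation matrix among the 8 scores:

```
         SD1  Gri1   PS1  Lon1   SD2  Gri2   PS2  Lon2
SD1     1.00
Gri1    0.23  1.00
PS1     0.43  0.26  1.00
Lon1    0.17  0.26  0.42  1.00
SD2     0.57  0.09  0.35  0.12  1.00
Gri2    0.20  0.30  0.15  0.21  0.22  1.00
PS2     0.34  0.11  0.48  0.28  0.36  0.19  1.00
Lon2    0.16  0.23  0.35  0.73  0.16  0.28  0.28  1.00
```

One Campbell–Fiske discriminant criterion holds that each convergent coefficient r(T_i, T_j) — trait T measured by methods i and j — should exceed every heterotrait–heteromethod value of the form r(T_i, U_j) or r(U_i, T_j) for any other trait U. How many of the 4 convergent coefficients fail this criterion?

0

Convergent coefficients and their comparison sets:
SD (methods 1·2): 0.57 vs {0.20, 0.09, 0.34, 0.35, 0.16, 0.12} → pass.
Gri (methods 1·2): 0.30 vs {0.09, 0.20, 0.11, 0.15, 0.23, 0.21} → pass.
PS (methods 1·2): 0.48 vs {0.35, 0.34, 0.15, 0.11, 0.35, 0.28} → pass.
Lon (methods 1·2): 0.73 vs {0.12, 0.16, 0.21, 0.23, 0.28, 0.35} → pass.
0 of 4 fail.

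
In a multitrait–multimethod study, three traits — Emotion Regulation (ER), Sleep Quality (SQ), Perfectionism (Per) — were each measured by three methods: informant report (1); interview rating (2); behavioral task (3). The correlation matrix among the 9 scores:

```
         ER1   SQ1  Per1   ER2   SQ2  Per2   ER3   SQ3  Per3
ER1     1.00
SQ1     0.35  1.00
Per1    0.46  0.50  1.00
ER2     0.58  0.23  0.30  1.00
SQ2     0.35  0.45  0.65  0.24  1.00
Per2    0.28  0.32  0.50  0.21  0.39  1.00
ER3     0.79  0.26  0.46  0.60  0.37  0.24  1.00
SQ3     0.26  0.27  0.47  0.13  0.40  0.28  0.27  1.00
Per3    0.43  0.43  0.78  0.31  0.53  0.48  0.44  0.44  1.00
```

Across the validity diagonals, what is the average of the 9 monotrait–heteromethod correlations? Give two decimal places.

0.54

Convergent values: 0.58, 0.79, 0.60, 0.45, 0.27, 0.40, 0.50, 0.78, 0.48; mean = 4.85/9 = 0.54.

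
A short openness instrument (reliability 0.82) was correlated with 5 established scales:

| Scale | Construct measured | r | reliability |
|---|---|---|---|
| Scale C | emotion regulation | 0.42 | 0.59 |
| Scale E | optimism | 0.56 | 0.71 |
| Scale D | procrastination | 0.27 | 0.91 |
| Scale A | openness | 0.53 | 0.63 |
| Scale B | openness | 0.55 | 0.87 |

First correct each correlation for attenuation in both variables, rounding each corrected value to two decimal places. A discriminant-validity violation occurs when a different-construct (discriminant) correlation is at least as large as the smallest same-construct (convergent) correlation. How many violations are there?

1

Disattenuated r (r / √(r_scale · r_new)):
  Scale C (disc): 0.42 / √(0.59·0.82) = 0.60
  Scale E (disc): 0.56 / √(0.71·0.82) = 0.73
  Scale D (disc): 0.27 / √(0.91·0.82) = 0.31
  Scale A (conv): 0.53 / √(0.63·0.82) = 0.74
  Scale B (conv): 0.55 / √(0.87·0.82) = 0.65
Smallest convergent = 0.65. Discriminant values: 0.60, 0.73, 0.31; count ≥ 0.65 → 1.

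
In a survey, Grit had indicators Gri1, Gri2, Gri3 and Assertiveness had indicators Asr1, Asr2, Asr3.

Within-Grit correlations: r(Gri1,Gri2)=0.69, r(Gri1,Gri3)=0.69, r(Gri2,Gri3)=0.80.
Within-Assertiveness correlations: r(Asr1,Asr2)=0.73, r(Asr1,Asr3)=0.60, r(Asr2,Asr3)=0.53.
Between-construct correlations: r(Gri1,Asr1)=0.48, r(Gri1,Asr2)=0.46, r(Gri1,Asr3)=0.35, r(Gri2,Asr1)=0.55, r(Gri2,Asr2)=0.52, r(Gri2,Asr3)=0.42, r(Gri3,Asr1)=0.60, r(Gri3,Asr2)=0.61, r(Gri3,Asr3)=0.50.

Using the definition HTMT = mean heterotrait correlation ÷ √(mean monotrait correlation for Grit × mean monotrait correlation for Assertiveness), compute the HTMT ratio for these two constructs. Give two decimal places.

0.74

Mean heterotrait r = 4.49/9 = 0.4989.
Mean within-Gri = 2.18/3 = 0.7267; mean within-Asr = 1.86/3 = 0.6200.
Geometric mean = √(0.7267 × 0.6200) = 0.6712.
HTMT = 0.4989 / 0.6712 = 0.74.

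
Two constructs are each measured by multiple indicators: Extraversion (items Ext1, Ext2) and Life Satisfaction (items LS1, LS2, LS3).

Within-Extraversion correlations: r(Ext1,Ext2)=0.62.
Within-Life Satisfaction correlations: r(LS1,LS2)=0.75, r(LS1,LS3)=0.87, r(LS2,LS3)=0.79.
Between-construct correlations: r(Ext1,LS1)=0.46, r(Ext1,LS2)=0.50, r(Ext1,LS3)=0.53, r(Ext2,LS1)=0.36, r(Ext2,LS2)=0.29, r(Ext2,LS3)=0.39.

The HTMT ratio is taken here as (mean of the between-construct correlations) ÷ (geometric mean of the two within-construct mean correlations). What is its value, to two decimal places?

0.60

Mean heterotrait r = 2.53/6 = 0.4217.
Mean within-Ext = 0.62/1 = 0.6200; mean within-LS = 2.41/3 = 0.8033.
Geometric mean = √(0.6200 × 0.8033) = 0.7057.
HTMT = 0.4217 / 0.7057 = 0.60.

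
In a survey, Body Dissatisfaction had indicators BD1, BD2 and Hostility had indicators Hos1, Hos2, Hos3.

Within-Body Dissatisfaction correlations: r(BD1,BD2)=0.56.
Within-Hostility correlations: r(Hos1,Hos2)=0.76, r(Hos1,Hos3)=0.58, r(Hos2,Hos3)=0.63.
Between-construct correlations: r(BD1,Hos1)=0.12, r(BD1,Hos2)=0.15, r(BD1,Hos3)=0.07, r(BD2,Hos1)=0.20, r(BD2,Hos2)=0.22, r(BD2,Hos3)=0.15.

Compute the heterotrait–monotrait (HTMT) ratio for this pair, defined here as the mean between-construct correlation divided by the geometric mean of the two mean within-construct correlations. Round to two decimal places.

0.25

Between-construct mean = 0.91/6 = 0.1517.
Mean within-BD = 0.56/1 = 0.5600; mean within-Hos = 1.97/3 = 0.6567.
Geometric mean = √(0.5600 × 0.6567) = 0.6064.
HTMT = 0.1517 / 0.6064 = 0.25.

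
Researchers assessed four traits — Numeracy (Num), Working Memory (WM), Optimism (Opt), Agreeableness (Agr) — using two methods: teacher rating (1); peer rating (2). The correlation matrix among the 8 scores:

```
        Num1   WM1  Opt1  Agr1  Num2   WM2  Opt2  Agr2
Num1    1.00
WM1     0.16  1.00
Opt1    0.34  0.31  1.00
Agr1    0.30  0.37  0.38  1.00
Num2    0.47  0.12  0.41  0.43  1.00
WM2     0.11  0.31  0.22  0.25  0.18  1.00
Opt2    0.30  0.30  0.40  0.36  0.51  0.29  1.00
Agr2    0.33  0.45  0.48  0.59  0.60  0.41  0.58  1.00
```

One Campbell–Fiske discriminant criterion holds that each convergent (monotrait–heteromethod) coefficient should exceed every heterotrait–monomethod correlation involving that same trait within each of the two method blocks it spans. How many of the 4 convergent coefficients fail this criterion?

4

Convergent coefficients and their comparison sets:
Num (methods 1·2): 0.47 vs {0.16, 0.18, 0.34, 0.51, 0.30, 0.60} → fail.
WM (methods 1·2): 0.31 vs {0.16, 0.18, 0.31, 0.29, 0.37, 0.41} → fail.
Opt (methods 1·2): 0.40 vs {0.34, 0.51, 0.31, 0.29, 0.38, 0.58} → fail.
Agr (methods 1·2): 0.59 vs {0.30, 0.60, 0.37, 0.41, 0.38, 0.58} → fail.
4 of 4 fail.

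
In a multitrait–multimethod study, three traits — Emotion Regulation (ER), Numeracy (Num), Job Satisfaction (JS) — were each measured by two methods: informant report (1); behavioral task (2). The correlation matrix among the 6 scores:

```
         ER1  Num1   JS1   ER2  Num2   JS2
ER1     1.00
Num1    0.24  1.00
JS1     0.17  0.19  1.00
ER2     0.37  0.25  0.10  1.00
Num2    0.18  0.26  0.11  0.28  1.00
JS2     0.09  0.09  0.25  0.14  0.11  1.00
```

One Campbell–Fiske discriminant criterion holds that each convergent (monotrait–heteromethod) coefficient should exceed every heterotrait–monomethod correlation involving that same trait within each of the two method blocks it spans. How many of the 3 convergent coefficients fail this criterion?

Convergent coefficients and their comparison sets:
ER (methods 1·2): 0.37 vs {0.24, 0.28, 0.17, 0.14} → pass.
Num (methods 1·2): 0.26 vs {0.24, 0.28, 0.19, 0.11} → fail.
JS (methods 1·2): 0.25 vs {0.17, 0.14, 0.19, 0.11} → pass.
1 of 3 fail.

1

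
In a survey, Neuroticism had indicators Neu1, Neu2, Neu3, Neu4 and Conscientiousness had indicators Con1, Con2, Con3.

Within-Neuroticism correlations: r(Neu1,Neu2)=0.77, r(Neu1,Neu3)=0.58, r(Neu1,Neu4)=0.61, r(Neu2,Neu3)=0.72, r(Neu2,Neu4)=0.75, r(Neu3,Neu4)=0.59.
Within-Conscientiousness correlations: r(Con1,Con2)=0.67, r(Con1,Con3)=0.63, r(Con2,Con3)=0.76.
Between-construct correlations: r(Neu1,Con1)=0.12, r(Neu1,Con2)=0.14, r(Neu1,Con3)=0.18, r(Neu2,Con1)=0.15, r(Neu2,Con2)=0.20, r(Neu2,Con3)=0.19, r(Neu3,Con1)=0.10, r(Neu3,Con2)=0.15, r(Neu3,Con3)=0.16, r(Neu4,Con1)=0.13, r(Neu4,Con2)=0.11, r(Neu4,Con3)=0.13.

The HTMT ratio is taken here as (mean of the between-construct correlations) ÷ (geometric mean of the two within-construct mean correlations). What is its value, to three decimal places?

Mean heterotrait r = 1.76/12 = 0.1467.
Mean within-Neu = 4.02/6 = 0.6700; mean within-Con = 2.06/3 = 0.6867.
Geometric mean = √(0.6700 × 0.6867) = 0.6783.
HTMT = 0.1467 / 0.6783 = 0.216.

0.216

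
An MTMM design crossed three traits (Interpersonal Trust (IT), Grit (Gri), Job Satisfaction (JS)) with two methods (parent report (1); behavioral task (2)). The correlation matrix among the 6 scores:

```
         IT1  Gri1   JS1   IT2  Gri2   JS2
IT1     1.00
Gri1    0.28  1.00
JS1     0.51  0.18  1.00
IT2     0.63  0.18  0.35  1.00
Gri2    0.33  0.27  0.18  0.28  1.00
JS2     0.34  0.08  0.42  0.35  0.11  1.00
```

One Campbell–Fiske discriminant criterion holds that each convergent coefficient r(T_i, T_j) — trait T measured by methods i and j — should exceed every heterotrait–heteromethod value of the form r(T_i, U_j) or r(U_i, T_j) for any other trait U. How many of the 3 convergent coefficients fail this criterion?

1

Each convergent coefficient versus the relevant comparison correlations:
IT (methods 1·2): 0.63 vs {0.33, 0.18, 0.34, 0.35} → pass.
Gri (methods 1·2): 0.27 vs {0.18, 0.33, 0.08, 0.18} → fail.
JS (methods 1·2): 0.42 vs {0.35, 0.34, 0.18, 0.08} → pass.
1 of 3 fail.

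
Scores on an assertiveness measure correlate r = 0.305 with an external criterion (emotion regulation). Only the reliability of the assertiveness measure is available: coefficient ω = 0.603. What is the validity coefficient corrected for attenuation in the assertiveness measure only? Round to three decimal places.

0.393

Single correction: r_c = r_obs / √r_xx = 0.305 / √0.603 = 0.305 / 0.7765 ≈ 0.393.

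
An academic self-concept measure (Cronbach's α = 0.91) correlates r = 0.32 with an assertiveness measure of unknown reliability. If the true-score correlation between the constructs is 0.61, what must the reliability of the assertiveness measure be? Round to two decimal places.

0.30

r_true = r_obs / √(r_xx · r_yy) ⇒ 0.61 = 0.32 / √(0.91 · r_yy).
√(0.91 · r_yy) = 0.32 / 0.61 = 0.5246; 0.91 · r_yy = 0.2752; r_yy = 0.2752 / 0.91 ≈ 0.30.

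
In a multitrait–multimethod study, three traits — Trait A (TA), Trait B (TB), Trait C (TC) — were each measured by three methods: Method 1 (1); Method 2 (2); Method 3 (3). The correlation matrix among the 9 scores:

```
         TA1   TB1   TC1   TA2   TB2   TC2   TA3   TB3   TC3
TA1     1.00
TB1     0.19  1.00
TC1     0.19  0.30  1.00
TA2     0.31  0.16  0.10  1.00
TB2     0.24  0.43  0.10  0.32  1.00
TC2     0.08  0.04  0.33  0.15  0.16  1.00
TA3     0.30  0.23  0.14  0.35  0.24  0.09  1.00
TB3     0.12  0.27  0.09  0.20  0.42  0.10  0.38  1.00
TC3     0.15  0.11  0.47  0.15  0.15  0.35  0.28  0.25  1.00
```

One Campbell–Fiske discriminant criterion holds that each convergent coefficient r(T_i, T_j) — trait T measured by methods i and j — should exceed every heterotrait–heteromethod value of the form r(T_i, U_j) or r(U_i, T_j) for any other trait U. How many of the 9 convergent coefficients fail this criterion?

Each convergent coefficient versus the relevant comparison correlations:
TA (methods 1·2): 0.31 vs {0.24, 0.16, 0.08, 0.10} → pass.
TA (methods 1·3): 0.30 vs {0.12, 0.23, 0.15, 0.14} → pass.
TA (methods 2·3): 0.35 vs {0.20, 0.24, 0.15, 0.09} → pass.
TB (methods 1·2): 0.43 vs {0.16, 0.24, 0.04, 0.10} → pass.
TB (methods 1·3): 0.27 vs {0.23, 0.12, 0.11, 0.09} → pass.
TB (methods 2·3): 0.42 vs {0.24, 0.20, 0.15, 0.10} → pass.
TC (methods 1·2): 0.33 vs {0.10, 0.08, 0.10, 0.04} → pass.
TC (methods 1·3): 0.47 vs {0.14, 0.15, 0.09, 0.11} → pass.
TC (methods 2·3): 0.35 vs {0.09, 0.15, 0.10, 0.15} → pass.
0 of 9 fail.

0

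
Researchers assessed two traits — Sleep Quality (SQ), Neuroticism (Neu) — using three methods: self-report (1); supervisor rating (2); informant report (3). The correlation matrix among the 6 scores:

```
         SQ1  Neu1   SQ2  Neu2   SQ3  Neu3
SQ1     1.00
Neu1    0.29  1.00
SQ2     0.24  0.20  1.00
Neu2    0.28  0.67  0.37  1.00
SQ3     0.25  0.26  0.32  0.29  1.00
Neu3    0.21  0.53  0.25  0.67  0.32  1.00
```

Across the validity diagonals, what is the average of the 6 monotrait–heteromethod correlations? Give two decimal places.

Convergent values: 0.24, 0.25, 0.32, 0.67, 0.53, 0.67; mean = 2.68/6 = 0.45.

0.45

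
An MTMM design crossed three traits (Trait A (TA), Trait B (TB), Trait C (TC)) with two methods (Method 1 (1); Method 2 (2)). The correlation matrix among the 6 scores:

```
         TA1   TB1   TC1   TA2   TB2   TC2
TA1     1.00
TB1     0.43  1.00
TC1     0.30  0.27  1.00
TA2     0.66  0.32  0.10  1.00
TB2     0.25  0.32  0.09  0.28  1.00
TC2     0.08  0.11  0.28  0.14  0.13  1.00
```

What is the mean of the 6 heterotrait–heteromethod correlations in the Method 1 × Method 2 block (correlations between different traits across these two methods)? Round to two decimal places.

HTHM values (method 1 × method 2): 0.25, 0.08, 0.32, 0.11, 0.10, 0.09; mean = 0.95/6 = 0.16.

0.16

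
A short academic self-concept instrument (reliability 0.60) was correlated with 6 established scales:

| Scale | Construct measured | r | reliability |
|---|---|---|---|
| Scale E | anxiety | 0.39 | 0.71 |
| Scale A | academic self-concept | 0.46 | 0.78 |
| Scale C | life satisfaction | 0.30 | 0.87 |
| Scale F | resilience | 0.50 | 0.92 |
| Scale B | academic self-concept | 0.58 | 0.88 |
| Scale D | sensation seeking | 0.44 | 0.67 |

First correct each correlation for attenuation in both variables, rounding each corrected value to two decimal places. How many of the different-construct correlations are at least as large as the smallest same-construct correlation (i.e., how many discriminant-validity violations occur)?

Disattenuated r (r / √(r_scale · r_new)):
  Scale E (disc): 0.39 / √(0.71·0.60) = 0.60
  Scale A (conv): 0.46 / √(0.78·0.60) = 0.67
  Scale C (disc): 0.30 / √(0.87·0.60) = 0.42
  Scale F (disc): 0.50 / √(0.92·0.60) = 0.67
  Scale B (conv): 0.58 / √(0.88·0.60) = 0.80
  Scale D (disc): 0.44 / √(0.67·0.60) = 0.69
Smallest convergent = 0.67. Discriminant values: 0.60, 0.42, 0.67, 0.69; count ≥ 0.67 → 2.

2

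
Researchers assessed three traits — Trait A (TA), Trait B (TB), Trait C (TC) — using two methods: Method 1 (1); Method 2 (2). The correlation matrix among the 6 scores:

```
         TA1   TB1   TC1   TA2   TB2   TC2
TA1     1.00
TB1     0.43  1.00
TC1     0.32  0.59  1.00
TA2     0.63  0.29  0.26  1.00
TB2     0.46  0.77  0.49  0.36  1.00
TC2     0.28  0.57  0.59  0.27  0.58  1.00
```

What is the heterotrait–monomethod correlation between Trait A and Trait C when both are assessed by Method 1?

0.32

Different traits, same method: r(TA1, TC1) = 0.32.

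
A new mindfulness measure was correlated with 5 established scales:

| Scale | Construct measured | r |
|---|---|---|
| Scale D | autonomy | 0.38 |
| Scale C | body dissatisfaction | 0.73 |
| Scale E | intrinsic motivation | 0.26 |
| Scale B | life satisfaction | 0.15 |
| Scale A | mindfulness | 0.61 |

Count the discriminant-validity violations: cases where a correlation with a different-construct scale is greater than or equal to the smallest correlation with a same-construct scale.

Convergent (same construct = mindfulness): Scale A.
Smallest convergent = 0.61. Discriminant values: 0.38, 0.73, 0.26, 0.15; count ≥ 0.61 → 1.

1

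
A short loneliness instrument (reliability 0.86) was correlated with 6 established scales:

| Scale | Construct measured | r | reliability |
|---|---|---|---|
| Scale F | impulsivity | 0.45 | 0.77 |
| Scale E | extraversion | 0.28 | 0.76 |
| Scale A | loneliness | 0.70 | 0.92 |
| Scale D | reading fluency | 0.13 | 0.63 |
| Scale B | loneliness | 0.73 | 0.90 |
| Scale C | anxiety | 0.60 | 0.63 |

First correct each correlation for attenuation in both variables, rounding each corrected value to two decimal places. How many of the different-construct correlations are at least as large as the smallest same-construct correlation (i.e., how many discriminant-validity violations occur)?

1

Disattenuated r (r / √(r_scale · r_new)):
  Scale F (disc): 0.45 / √(0.77·0.86) = 0.55
  Scale E (disc): 0.28 / √(0.76·0.86) = 0.35
  Scale A (conv): 0.70 / √(0.92·0.86) = 0.79
  Scale D (disc): 0.13 / √(0.63·0.86) = 0.18
  Scale B (conv): 0.73 / √(0.90·0.86) = 0.83
  Scale C (disc): 0.60 / √(0.63·0.86) = 0.82
Smallest convergent = 0.79. Discriminant values: 0.55, 0.35, 0.18, 0.82; count ≥ 0.79 → 1.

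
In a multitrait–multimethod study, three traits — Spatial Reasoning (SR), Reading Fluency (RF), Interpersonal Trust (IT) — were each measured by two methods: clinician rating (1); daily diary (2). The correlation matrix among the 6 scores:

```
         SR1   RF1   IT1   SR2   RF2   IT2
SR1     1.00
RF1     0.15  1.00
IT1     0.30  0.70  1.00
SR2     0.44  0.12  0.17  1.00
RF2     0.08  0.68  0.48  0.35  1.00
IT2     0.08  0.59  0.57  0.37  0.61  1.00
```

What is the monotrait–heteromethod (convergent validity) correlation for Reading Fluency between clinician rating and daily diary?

0.68

Same trait (RF), different methods: r(RF1, RF2) = 0.68.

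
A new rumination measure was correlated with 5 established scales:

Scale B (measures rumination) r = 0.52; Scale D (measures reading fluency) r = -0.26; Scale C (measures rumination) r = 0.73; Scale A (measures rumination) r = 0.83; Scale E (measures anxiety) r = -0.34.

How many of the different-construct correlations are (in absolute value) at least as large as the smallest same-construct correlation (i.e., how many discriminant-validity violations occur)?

Convergent (same construct = rumination): Scale B, Scale C, Scale A.
Smallest convergent = 0.52. Discriminant |r|: 0.26, 0.34; count ≥ 0.52 → 0.

0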